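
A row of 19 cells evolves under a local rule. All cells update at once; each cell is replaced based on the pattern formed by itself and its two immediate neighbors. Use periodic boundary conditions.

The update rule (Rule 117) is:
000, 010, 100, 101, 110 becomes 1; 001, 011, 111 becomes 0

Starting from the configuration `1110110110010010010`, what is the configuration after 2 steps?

1001101101101101101

step 1: 0011011011011011011
step 2: 1001101101101101101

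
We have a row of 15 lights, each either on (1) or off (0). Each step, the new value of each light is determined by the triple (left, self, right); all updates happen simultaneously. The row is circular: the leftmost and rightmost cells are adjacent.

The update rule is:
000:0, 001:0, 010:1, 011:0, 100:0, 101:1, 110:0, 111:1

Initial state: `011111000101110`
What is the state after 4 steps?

001110000110100
000100000001100
000100000000000
000100000000000

000100000000000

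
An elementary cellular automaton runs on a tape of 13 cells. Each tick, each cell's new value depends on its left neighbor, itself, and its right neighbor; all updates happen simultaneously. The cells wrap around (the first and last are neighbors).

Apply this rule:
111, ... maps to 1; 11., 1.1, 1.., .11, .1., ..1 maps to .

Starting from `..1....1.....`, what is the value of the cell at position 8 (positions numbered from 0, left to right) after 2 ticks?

tick 1: 1...11...1111
tick 2: ..1....1..111
position 8 holds .

.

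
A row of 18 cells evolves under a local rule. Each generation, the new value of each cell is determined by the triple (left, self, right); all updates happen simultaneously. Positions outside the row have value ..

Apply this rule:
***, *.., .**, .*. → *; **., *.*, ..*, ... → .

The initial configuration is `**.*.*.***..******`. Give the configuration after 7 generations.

*..*.*.**.*.*..*.*

*..*.*.**.*.*****.
**.*.*.*..*.****.*
*..*.*.**.*.***..*
**.*.*.*..*.**.*.*
*..*.*.**.*.*..*.*
**.*.*.*..*.**.*.*  (repeats generation 4; period 2)
generation 7: *..*.*.**.*.*..*.*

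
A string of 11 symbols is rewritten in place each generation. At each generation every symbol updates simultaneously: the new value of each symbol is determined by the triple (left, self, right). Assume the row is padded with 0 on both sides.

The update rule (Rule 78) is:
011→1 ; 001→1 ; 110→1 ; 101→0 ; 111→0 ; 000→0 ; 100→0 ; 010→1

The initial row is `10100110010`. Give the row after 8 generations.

10101110110
10101010110
10101010110  (fixed point — unchanged through generation 8)

10101010110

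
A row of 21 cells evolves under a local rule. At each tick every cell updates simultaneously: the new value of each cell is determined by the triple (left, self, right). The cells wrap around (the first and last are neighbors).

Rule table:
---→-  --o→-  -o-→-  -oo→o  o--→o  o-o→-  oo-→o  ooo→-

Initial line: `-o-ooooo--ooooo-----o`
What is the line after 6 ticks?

---------o-oo-----ooo

---o---oo-o---oo-----
----o--oo--o--ooo----
-----o-ooo--o-o-oo---
-------o-oo-----ooo--
---------ooo----o-oo-
---------o-oo-----ooo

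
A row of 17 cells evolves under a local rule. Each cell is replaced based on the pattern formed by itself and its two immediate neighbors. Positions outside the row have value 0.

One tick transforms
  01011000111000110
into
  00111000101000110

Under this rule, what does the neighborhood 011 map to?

At position 3 the neighborhood is 011; the next row has 1 there.

1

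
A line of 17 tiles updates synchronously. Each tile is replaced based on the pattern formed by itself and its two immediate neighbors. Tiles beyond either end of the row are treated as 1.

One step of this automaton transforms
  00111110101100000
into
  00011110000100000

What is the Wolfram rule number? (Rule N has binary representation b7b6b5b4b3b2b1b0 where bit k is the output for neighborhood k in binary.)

192

position 3: 111 → 1  (bit 7 = 1)
position 6: 110 → 1  (bit 6 = 1)
position 7: 101 → 0  (bit 5 = 0)
position 0: 100 → 0  (bit 4 = 0)
position 2: 011 → 0  (bit 3 = 0)
position 8: 010 → 0  (bit 2 = 0)
position 1: 001 → 0  (bit 1 = 0)
position 13: 000 → 0  (bit 0 = 0)
bits b7..b0 = 11000000 = 192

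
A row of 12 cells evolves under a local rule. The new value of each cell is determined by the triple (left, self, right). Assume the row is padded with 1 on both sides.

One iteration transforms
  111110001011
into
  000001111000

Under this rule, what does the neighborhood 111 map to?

0

At position 0 the neighborhood is 111; the next row has 0 there.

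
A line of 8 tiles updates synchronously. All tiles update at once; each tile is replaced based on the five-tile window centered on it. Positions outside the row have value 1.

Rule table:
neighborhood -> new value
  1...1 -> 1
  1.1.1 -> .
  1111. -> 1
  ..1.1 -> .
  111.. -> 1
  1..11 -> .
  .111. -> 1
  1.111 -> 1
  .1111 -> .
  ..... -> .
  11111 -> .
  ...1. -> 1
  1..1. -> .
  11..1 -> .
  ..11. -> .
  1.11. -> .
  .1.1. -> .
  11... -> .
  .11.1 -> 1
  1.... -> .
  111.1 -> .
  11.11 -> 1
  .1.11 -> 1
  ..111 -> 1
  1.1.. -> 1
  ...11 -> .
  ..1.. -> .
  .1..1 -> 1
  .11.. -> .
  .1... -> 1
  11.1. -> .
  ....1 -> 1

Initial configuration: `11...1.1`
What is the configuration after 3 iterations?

...111.1

11.11.11
1.1.111.
...111.1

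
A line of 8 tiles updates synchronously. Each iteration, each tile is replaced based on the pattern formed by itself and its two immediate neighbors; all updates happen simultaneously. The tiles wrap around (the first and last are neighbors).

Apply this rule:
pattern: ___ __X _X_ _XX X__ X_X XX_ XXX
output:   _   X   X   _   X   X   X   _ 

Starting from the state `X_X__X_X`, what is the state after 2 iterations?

______XX

iteration 1: XXXXXXX_
iteration 2: ______XX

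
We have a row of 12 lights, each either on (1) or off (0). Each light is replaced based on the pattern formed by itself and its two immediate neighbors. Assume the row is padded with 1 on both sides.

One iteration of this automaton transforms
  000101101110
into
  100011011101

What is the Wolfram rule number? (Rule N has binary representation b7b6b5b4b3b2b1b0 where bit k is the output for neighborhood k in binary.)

184

position 9: 111 → 1  (bit 7 = 1)
position 6: 110 → 0  (bit 6 = 0)
position 4: 101 → 1  (bit 5 = 1)
position 0: 100 → 1  (bit 4 = 1)
position 5: 011 → 1  (bit 3 = 1)
position 3: 010 → 0  (bit 2 = 0)
position 2: 001 → 0  (bit 1 = 0)
position 1: 000 → 0  (bit 0 = 0)
bits b7..b0 = 10111000 = 184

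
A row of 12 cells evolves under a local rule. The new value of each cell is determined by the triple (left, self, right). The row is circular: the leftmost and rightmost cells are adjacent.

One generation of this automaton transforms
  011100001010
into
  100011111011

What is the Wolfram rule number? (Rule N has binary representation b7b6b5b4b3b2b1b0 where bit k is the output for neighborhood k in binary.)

position 2: 111 → 0  (bit 7 = 0)
position 3: 110 → 0  (bit 6 = 0)
position 9: 101 → 0  (bit 5 = 0)
position 4: 100 → 1  (bit 4 = 1)
position 1: 011 → 0  (bit 3 = 0)
position 8: 010 → 1  (bit 2 = 1)
position 0: 001 → 1  (bit 1 = 1)
position 5: 000 → 1  (bit 0 = 1)
bits b7..b0 = 00010111 = 23

23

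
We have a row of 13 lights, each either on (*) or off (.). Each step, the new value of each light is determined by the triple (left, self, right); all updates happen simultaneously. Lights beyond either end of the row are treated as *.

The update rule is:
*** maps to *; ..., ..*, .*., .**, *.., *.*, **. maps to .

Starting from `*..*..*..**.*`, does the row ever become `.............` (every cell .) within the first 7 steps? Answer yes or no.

yes

step 1: .............
all cells are . at step 1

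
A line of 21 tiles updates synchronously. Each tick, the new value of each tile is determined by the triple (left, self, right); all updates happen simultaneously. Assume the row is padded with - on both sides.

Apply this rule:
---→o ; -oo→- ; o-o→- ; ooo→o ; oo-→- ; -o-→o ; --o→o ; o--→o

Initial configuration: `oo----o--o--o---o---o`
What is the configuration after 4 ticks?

tick 1: --ooooooooooooooooooo
tick 2: oo-ooooooooooooooooo-
tick 3: ----ooooooooooooooo-o
tick 4: oooo-ooooooooooooo--o

oooo-ooooooooooooo--o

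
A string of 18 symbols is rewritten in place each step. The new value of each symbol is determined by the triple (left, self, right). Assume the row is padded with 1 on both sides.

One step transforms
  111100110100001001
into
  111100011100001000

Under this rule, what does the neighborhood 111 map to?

1

At position 0 the neighborhood is 111; the next row has 1 there.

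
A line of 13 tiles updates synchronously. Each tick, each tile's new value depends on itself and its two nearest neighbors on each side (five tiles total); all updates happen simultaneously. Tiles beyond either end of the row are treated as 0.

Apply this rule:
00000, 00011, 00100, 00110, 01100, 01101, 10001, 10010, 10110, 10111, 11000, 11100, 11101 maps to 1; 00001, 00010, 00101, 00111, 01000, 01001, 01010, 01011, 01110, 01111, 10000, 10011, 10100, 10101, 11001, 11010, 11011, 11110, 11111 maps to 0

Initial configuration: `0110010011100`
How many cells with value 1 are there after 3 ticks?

3

tick 1: 1110110000110
tick 2: 0010111001111
tick 3: 0000101000001
count of 1: 3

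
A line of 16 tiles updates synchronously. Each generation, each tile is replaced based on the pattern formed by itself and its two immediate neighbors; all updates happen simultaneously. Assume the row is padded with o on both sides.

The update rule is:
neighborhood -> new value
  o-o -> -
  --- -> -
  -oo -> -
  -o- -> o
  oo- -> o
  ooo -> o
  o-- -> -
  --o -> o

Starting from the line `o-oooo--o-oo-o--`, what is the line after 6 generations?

o-o-oo--o-oo-o--

o--ooo-oo--o-o-o
o-o-oo--o-oo-o--
o-o--o-oo--o-o-o
o-o-oo--o-oo-o--  (repeats generation 2; period 2)
generation 6: o-o-oo--o-oo-o--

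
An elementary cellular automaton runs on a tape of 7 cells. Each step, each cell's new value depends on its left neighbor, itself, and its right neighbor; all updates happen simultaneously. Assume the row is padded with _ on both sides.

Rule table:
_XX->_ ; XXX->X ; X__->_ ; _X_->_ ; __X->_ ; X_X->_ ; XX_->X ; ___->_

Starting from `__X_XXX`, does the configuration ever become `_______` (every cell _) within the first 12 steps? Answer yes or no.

step 1: _____XX
step 2: ______X
step 3: _______
all cells are _ at step 3

yes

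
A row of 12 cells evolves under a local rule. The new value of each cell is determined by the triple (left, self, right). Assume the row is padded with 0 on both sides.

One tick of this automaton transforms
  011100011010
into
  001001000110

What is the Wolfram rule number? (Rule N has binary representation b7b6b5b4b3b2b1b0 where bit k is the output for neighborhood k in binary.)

position 2: 111 → 1  (bit 7 = 1)
position 3: 110 → 0  (bit 6 = 0)
position 9: 101 → 1  (bit 5 = 1)
position 4: 100 → 0  (bit 4 = 0)
position 1: 011 → 0  (bit 3 = 0)
position 10: 010 → 1  (bit 2 = 1)
position 0: 001 → 0  (bit 1 = 0)
position 5: 000 → 1  (bit 0 = 1)
bits b7..b0 = 10100101 = 165

165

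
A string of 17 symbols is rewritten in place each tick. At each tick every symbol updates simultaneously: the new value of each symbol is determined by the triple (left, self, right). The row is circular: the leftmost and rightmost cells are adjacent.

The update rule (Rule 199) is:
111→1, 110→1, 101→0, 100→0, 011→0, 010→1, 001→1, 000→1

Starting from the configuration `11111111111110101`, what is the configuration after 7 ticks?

11111111111110100
01111111111110101
00111111111110101
01011111111110101
01001111111110101
01010111111110101
01010011111110101

01010011111110101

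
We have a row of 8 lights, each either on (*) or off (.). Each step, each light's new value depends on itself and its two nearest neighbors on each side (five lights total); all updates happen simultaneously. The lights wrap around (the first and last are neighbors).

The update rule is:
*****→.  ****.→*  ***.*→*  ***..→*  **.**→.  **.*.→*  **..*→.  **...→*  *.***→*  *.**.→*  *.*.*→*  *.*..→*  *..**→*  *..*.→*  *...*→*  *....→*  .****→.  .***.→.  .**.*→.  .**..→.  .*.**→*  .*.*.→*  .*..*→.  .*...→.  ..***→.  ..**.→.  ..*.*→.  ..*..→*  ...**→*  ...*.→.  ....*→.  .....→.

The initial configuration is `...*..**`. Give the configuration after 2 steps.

**.*.*..
..****.*

..****.*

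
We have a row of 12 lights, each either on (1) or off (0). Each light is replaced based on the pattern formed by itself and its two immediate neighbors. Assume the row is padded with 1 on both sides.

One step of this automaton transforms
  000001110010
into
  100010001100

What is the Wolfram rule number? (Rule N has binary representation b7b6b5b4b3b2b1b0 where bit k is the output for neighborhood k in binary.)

18

position 6: 111 → 0  (bit 7 = 0)
position 7: 110 → 0  (bit 6 = 0)
position 11: 101 → 0  (bit 5 = 0)
position 0: 100 → 1  (bit 4 = 1)
position 5: 011 → 0  (bit 3 = 0)
position 10: 010 → 0  (bit 2 = 0)
position 4: 001 → 1  (bit 1 = 1)
position 1: 000 → 0  (bit 0 = 0)
bits b7..b0 = 00010010 = 18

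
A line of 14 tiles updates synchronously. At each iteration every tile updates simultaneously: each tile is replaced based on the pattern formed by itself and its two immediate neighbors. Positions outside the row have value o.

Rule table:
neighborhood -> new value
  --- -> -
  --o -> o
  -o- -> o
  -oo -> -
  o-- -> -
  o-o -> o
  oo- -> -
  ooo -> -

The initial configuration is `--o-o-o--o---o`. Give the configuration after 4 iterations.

iteration 1: -oooooo-oo--o-
iteration 2: o------o---ooo
iteration 3: ------oo--o---
iteration 4: -----o---oo--o

-----o---oo--o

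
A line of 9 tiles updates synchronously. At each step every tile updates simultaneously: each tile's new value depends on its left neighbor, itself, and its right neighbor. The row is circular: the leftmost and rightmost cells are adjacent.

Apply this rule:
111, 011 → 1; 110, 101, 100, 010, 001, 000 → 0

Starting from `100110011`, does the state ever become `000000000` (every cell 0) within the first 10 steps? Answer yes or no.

yes

000100011
000000010
000000000
all cells are 0 at step 3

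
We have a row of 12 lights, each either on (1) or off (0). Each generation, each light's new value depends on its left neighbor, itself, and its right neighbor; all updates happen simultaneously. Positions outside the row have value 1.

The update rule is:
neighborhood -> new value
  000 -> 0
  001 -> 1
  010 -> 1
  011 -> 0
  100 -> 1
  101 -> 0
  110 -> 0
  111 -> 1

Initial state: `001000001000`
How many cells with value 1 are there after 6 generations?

7

111100011101
111010101000
110010101101
101110100000
000100110001
101111001010
count of 1: 7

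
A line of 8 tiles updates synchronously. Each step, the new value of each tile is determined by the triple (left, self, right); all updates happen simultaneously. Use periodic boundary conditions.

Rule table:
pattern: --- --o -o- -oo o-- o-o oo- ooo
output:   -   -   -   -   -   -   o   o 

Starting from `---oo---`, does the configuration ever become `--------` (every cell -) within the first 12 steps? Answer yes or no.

yes

step 1: ----o---
step 2: --------
all cells are - at step 2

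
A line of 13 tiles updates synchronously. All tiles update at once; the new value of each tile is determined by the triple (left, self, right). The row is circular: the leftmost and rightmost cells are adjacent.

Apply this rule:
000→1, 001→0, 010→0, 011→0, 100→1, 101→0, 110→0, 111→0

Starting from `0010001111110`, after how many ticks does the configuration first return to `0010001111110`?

26

1001100000001
0100011111100
0011000000011
1000111111000
0110000000110
0001111110001
1100000001100
0011111100010
1000000011001
0111111000100
0000000110011
1111110001000
0000001100110
1111100010001
0000011001100
1111000100011
0000110011000
1110001000111
0001100110000
1100010001111
0011001100000
1000100011111
0110011000000
0001000111111
1100110000000
0010001111110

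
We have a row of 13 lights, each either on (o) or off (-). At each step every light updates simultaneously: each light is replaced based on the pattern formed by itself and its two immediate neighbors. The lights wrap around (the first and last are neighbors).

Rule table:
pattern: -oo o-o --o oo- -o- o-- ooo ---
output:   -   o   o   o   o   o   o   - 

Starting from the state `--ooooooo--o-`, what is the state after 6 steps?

-o-oooooooooo
ooo-ooooooooo
oooo-oooooooo
ooooo-ooooooo
oooooo-oooooo
ooooooo-ooooo

ooooooo-ooooo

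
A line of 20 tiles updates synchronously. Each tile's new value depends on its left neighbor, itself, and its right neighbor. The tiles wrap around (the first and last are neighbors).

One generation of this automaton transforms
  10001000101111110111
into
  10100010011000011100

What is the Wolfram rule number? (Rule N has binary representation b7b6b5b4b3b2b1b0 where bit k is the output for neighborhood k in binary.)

105

position 11: 111 → 0  (bit 7 = 0)
position 0: 110 → 1  (bit 6 = 1)
position 9: 101 → 1  (bit 5 = 1)
position 1: 100 → 0  (bit 4 = 0)
position 10: 011 → 1  (bit 3 = 1)
position 4: 010 → 0  (bit 2 = 0)
position 3: 001 → 0  (bit 1 = 0)
position 2: 000 → 1  (bit 0 = 1)
bits b7..b0 = 01101001 = 105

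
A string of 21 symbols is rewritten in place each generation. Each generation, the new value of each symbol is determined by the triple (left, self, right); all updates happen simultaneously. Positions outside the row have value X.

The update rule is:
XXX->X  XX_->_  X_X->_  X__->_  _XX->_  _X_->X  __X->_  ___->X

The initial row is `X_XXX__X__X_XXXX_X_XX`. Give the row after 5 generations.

generation 1: ___X___X__X__XX__X__X
generation 2: _X_X_X_X__X______X___
generation 3: _X_X_X_X__X_XXXX_X_X_
generation 4: _X_X_X_X__X__XX__X_X_
generation 5: _X_X_X_X__X______X_X_

_X_X_X_X__X______X_X_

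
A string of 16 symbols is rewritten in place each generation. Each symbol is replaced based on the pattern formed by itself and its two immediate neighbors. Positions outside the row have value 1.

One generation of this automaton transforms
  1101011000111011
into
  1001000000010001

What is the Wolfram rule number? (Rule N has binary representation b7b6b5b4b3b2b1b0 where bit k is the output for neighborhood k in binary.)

132

position 0: 111 → 1  (bit 7 = 1)
position 1: 110 → 0  (bit 6 = 0)
position 2: 101 → 0  (bit 5 = 0)
position 7: 100 → 0  (bit 4 = 0)
position 5: 011 → 0  (bit 3 = 0)
position 3: 010 → 1  (bit 2 = 1)
position 9: 001 → 0  (bit 1 = 0)
position 8: 000 → 0  (bit 0 = 0)
bits b7..b0 = 10000100 = 132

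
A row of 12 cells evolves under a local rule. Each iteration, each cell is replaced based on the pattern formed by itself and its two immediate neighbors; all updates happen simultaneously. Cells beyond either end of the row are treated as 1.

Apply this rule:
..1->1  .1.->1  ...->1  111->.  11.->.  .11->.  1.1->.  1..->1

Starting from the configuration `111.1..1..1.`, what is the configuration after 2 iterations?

1111........

iteration 1: ....1111111.
iteration 2: 1111........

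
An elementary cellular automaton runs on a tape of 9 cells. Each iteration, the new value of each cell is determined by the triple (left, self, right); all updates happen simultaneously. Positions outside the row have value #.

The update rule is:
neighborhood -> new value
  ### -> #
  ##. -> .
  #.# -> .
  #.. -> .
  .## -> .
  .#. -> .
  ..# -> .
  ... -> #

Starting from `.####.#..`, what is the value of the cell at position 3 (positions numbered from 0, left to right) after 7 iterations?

.

iteration 1: ..##.....
iteration 2: .....###.
iteration 3: .###..#..
iteration 4: ..#......
iteration 5: ....####.
iteration 6: .##..##..
iteration 7: .........
position 3 holds .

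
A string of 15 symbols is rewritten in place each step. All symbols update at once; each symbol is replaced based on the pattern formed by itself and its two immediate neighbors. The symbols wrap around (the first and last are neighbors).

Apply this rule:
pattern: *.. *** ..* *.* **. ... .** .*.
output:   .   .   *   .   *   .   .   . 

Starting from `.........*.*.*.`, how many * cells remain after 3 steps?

1

step 1: ........*......
step 2: .......*.......
step 3: ......*........
count of *: 1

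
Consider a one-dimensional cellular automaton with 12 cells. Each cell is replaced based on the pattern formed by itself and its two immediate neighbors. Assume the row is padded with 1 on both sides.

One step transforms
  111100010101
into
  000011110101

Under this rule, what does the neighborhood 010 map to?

At position 7 the neighborhood is 010; the next row has 1 there.

1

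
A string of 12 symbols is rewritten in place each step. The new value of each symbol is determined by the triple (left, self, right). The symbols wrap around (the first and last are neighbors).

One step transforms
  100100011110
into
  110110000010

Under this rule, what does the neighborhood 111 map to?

0

At position 8 the neighborhood is 111; the next row has 0 there.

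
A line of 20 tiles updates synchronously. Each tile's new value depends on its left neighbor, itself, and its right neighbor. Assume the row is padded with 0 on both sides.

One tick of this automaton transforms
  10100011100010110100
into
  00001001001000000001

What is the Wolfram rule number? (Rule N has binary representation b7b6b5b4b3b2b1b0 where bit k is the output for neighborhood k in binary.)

129

position 7: 111 → 1  (bit 7 = 1)
position 8: 110 → 0  (bit 6 = 0)
position 1: 101 → 0  (bit 5 = 0)
position 3: 100 → 0  (bit 4 = 0)
position 6: 011 → 0  (bit 3 = 0)
position 0: 010 → 0  (bit 2 = 0)
position 5: 001 → 0  (bit 1 = 0)
position 4: 000 → 1  (bit 0 = 1)
bits b7..b0 = 10000001 = 129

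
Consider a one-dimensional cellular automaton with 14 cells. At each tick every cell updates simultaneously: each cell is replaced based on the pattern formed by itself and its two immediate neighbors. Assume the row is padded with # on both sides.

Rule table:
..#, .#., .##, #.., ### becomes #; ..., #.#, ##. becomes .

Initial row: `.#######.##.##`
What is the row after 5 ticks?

.##..#########

.######..#..##
.#####.#######
.####..#######
.###.#########
.##..#########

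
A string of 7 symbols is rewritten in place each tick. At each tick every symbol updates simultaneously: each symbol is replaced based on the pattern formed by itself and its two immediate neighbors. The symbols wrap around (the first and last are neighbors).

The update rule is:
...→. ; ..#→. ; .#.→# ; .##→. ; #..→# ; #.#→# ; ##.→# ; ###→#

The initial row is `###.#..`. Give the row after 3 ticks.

#..####

.#####.
..#####
#..####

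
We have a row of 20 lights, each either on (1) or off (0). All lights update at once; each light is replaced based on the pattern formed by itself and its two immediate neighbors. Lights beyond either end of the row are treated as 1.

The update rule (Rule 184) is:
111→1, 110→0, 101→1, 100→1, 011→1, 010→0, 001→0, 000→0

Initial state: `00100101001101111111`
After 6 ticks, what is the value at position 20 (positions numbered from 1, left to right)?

1

10010010101011111111
01001001010111111111
10100100101111111111
01010010011111111111
10101001011111111111
01010100111111111111
position 20 holds 1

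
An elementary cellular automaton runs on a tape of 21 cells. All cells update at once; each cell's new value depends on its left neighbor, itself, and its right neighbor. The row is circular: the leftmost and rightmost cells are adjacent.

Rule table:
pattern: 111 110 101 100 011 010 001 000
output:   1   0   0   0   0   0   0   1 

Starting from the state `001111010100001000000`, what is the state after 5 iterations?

100110000001100011111
000000111100001001111
011110011001100000110
001100000000001110000
100001111111100100111

100001111111100100111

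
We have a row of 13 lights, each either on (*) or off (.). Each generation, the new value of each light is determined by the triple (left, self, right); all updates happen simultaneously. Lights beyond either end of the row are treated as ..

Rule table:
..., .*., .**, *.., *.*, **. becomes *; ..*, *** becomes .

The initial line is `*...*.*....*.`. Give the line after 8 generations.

generation 1: ***.******.**
generation 2: *.***....****
generation 3: ***.****.*..*
generation 4: *.***..****.*
generation 5: ***.**.*..***
generation 6: *.*******.*.*
generation 7: ***.....*****
generation 8: *.*****.*...*

*.*****.*...*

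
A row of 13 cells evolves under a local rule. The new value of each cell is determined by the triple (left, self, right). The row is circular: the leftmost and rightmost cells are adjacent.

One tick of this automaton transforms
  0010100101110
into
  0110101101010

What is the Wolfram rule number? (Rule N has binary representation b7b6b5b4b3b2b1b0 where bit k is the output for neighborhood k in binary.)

position 10: 111 → 0  (bit 7 = 0)
position 11: 110 → 1  (bit 6 = 1)
position 3: 101 → 0  (bit 5 = 0)
position 5: 100 → 0  (bit 4 = 0)
position 9: 011 → 1  (bit 3 = 1)
position 2: 010 → 1  (bit 2 = 1)
position 1: 001 → 1  (bit 1 = 1)
position 0: 000 → 0  (bit 0 = 0)
bits b7..b0 = 01001110 = 78

78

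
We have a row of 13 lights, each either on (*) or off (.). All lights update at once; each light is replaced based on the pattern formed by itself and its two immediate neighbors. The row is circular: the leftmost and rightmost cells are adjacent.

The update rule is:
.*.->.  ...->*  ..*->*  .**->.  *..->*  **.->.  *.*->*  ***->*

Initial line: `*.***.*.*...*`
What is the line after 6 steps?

.*.*.*.*.***.
*.*.*.*.*.*.*
.*.*.*.*.*.*.
*.*.*.*.*.*.*  (repeats step 2; period 2)
step 6: *.*.*.*.*.*.*

*.*.*.*.*.*.*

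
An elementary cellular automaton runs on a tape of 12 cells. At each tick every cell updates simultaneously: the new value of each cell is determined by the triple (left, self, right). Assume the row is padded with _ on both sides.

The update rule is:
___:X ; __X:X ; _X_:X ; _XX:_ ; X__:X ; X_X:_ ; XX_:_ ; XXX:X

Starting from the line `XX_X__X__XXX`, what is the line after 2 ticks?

XXX_XXXX__XX

tick 1: ___XXXXXX_X_
tick 2: XXX_XXXX__XX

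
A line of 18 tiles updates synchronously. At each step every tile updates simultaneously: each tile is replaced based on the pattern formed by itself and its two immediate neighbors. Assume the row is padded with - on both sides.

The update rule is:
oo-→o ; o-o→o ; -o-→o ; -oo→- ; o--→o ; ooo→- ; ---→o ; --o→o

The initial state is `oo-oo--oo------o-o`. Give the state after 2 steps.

-oo-ooo-oooooooooo
o-oo--oo---------o

o-oo--oo---------o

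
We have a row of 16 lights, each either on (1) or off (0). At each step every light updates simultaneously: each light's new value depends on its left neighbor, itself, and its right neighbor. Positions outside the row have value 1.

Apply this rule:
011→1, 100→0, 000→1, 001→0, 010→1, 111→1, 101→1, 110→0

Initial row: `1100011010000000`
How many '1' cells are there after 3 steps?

1001010110111110
0001111101111101
0101111011111011
count of 1: 12

12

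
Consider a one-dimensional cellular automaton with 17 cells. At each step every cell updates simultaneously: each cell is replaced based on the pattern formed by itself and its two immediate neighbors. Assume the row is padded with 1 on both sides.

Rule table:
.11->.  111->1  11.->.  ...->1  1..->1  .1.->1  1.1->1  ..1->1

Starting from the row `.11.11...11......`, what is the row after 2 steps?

.11111.1.11.11111

step 1: 1..1..111..111111
step 2: .11111.1.11.11111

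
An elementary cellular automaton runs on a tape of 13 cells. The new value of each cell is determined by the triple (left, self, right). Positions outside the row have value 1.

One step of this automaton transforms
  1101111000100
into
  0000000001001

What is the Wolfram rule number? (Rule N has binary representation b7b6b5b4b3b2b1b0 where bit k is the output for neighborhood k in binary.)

position 0: 111 → 0  (bit 7 = 0)
position 1: 110 → 0  (bit 6 = 0)
position 2: 101 → 0  (bit 5 = 0)
position 7: 100 → 0  (bit 4 = 0)
position 3: 011 → 0  (bit 3 = 0)
position 10: 010 → 0  (bit 2 = 0)
position 9: 001 → 1  (bit 1 = 1)
position 8: 000 → 0  (bit 0 = 0)
bits b7..b0 = 00000010 = 2

2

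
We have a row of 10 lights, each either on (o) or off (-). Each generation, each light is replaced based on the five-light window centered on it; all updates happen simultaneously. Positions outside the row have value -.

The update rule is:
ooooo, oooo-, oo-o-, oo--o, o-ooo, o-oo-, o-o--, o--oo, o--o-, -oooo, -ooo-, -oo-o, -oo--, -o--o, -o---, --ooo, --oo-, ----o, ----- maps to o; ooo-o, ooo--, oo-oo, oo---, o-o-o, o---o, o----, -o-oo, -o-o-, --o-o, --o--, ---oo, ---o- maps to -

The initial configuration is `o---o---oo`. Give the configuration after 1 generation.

-o---o--oo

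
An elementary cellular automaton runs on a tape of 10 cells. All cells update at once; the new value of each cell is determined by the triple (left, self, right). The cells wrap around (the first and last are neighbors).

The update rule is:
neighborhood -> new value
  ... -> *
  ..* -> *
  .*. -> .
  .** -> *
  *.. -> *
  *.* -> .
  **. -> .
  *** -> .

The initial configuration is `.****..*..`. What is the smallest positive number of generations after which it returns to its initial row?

20

**...**.**
..****..*.
***...**.*
...****..*
****...**.
*...****..
.****...**
.*...****.
*.****...*
..*...****
**.****...
*..*...***
.**.****..
**..*...**
..**.****.
***..*...*
...**.****
****..*...
*...**.***
.****..*..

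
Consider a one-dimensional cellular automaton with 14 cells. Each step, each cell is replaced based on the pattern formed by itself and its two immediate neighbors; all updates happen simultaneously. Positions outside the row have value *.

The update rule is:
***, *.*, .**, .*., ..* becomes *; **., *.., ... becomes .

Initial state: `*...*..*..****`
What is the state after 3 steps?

...**.**.*****
..**.**.******
.**.**.*******

.**.**.*******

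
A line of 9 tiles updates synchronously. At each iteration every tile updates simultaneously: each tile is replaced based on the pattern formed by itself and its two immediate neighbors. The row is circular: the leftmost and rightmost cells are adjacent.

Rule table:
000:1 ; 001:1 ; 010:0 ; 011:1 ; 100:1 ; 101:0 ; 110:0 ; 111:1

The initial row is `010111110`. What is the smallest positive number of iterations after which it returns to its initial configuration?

18

100111101
011111001
011110110
111100101
111011001
110010111
101100111
001011111
110011110
101111100
001111011
111110010
111101100
111001011
110110011
100101111
011001111
010111110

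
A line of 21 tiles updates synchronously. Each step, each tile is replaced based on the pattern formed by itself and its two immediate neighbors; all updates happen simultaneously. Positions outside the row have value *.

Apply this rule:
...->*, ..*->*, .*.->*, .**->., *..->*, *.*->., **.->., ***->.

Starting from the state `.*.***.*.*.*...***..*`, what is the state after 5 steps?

.........******...***

.*.....*.*.****...**.
.*******.*.....***...
.........******...***
*********......***...
.........******...***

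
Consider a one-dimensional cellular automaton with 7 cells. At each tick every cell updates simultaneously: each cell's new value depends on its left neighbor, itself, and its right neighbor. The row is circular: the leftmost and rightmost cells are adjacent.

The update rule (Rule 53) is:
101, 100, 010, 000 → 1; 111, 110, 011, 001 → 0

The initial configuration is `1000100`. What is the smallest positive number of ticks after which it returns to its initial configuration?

14

tick 1: 1110110
tick 2: 0001001
tick 3: 1101101
tick 4: 0010010
tick 5: 1011011
tick 6: 0100100
tick 7: 0110111
tick 8: 1001000
tick 9: 1101110
tick 10: 0010001
tick 11: 1011101
tick 12: 0100010
tick 13: 0111011
tick 14: 1000100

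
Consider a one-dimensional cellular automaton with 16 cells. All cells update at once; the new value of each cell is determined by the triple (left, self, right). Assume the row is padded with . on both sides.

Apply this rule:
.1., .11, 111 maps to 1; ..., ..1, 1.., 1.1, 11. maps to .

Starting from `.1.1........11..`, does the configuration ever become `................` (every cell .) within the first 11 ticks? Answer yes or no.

no

tick 1: .1.1........1...
tick 2: .1.1........1...  (fixed point — unchanged through tick 11)
tick 11 is .1.1........1..., still not uniform .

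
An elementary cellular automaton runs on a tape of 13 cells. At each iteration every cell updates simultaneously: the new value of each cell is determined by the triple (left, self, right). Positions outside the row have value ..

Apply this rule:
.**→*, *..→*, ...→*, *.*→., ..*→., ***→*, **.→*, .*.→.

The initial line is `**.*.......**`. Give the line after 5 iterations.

***.******.**

**..******.**
***.******.**
***.******.**  (fixed point — unchanged through iteration 5)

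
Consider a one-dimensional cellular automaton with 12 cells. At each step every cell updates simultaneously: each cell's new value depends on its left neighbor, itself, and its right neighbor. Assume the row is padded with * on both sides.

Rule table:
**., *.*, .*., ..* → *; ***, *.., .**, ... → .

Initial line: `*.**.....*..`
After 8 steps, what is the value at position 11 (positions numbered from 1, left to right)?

**.*....**.*
.***...*.**.
*..*..***.**
*.**.*..**..
**.***.*.*.*
.**..******.
*.*.*.....**
*****....*..
position 11 holds .

.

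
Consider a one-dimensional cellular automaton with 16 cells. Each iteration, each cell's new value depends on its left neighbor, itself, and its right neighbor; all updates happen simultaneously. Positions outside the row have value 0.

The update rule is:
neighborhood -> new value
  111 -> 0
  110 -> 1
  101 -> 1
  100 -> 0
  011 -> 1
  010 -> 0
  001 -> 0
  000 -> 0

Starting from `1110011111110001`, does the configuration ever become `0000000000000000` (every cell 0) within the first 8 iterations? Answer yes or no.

1010010000010000
0100000000000000
0000000000000000
all cells are 0 at iteration 3

yes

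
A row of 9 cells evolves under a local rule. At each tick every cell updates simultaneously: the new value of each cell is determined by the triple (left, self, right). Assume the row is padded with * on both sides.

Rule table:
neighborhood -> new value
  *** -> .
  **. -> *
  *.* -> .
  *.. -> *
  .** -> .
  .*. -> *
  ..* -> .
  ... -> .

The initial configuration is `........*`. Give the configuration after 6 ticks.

*........
**.......
.**......
..**.....
*..**....
**..**...

**..**...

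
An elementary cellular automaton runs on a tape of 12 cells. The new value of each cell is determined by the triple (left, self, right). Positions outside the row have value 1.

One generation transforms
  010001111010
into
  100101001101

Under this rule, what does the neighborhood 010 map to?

At position 1 the neighborhood is 010; the next row has 0 there.

0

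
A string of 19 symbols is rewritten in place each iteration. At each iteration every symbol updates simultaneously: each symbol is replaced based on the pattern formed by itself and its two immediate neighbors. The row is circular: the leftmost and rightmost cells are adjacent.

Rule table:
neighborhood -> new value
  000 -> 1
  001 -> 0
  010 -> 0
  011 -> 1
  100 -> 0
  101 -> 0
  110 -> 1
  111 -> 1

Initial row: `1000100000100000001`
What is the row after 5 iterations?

1010001110001111101

1010001110001111101
1000101110101111101
1010001110001111101  (repeats iteration 1; period 2)
iteration 5: 1010001110001111101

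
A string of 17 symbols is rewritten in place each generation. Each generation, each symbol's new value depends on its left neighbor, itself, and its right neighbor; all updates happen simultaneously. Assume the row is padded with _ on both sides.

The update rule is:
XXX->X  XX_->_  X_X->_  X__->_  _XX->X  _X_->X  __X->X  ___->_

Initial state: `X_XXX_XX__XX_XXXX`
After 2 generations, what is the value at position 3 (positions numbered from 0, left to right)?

X_XX__X__XX__XXX_
X_X__XX_XX__XXX__
position 3 holds _

_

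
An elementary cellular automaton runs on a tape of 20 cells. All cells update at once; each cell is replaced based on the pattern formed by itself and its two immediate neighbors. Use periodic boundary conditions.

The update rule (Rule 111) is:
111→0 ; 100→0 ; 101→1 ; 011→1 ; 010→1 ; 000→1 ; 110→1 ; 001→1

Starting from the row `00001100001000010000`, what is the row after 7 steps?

11111101111011110111
00000111001110011100
11111101011010110101
00000111111111111111
01111100000000000001
11000101111111111111
01011111000000000000

01011111000000000000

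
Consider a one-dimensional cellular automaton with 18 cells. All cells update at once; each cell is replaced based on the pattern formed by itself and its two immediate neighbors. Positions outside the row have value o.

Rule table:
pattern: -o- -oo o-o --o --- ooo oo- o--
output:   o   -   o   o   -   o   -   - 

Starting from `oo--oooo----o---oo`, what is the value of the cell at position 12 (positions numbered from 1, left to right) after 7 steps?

o

step 1: o--o-oo----oo--o-o
step 2: --ooo-----o---ooo-
step 3: -o-o-----oo--o-o-o
step 4: oooo----o---ooooo-
step 5: ooo----oo--o-ooo-o
step 6: oo----o---ooo-o-o-
step 7: o----oo--o-o-ooooo
position 12 holds o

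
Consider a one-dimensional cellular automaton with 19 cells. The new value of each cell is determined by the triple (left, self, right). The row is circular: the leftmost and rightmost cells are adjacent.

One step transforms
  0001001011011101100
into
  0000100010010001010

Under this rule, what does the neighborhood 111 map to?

At position 12 the neighborhood is 111; the next row has 0 there.

0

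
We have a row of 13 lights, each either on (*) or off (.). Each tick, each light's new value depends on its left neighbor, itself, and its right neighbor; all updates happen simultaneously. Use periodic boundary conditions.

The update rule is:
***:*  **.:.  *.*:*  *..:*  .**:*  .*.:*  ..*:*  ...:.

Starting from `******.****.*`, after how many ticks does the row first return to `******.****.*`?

13

*****.****.**
****.****.***
***.****.****
**.****.*****
*.****.******
.****.*******
****.*******.
***.*******.*
**.*******.**
*.*******.***
.*******.****
*******.****.
******.****.*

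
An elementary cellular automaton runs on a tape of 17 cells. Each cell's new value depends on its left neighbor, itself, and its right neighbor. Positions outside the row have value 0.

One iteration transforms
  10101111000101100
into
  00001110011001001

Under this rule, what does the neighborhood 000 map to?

1

At position 9 the neighborhood is 000; the next row has 1 there.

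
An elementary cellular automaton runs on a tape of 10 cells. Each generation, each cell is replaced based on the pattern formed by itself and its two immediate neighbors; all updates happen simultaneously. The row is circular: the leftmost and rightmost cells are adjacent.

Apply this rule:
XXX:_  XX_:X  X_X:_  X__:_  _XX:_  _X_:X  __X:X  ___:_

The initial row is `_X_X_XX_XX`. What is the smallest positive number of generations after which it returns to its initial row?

2

generation 1: _X_X__X__X
generation 2: _X_X_XX_XX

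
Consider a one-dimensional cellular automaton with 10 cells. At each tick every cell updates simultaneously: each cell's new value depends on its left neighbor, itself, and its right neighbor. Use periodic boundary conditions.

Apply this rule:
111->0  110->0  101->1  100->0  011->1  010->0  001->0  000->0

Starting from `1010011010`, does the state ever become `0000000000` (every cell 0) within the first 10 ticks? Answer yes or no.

yes

tick 1: 0100010101
tick 2: 1000001010
tick 3: 0000000101
tick 4: 0000000010
tick 5: 0000000000
all cells are 0 at tick 5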